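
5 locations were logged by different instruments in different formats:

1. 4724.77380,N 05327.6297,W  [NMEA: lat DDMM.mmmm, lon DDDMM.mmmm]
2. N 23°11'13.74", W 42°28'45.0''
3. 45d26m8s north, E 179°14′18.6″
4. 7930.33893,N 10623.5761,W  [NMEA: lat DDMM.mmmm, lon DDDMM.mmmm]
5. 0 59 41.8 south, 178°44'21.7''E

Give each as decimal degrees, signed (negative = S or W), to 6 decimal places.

1. 47.412897, -53.460495
2. 23.187150, -42.479167
3. 45.435556, 179.238500
4. 79.505649, -106.392935
5. -0.994944, 178.739361

Point 1:
  φ: split at 2 digits → 47° and 24.7738′; 47 + 24.7738/60 = 47.4128967
  N ⇒ keep positive
  Longitude: degrees = first 3 digits = 53, minutes = 27.6297; 53 + 27.6297/60 = 53.4604950
  W → negative
Point 2:
  Latitude: 23° + 11/60 + 13.74/3600 = 23 + 0.183333 + 0.003817 = 23.1871500
  N → positive
  λ: 42 + 28/60 + 45/3600 = 42.4791667
  W → negative
Point 3:
  Latitude: 45 + 26/60 + 8/3600 = 45.4355556
  N ⇒ keep positive
  λ: 179 + 14/60 + 18.6/3600 = 179.2385000
  E ⇒ keep positive
Point 4:
  Lat: degrees = first 2 digits = 79, minutes = 30.33893; 79 + 30.33893/60 = 79.5056488
  N → positive
  λ: split at 3 digits → 106° and 23.5761′; 106 + 23.5761/60 = 106.3929350
  W → negative
Point 5:
  φ: 59′ + 41.8″ = 59.69667′; 0 + 59.69667/60 = 0.9949444
  S ⇒ negate
  Longitude: 178 + 44/60 + 21.7/3600 = 178.7393611
  E ⇒ keep positive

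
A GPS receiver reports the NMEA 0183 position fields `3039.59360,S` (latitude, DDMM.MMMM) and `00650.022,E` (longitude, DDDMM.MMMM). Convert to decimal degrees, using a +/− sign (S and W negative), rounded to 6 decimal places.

-30.659893, 6.833700

Lat: degrees = first 2 digits = 30, minutes = 39.5936; 30 + 39.5936/60 = 30.6598933
hemisphere S, so the sign is −
Lon: split at 3 digits → 006° and 50.022′; 6 + 50.022/60 = 6.8337000
E → positive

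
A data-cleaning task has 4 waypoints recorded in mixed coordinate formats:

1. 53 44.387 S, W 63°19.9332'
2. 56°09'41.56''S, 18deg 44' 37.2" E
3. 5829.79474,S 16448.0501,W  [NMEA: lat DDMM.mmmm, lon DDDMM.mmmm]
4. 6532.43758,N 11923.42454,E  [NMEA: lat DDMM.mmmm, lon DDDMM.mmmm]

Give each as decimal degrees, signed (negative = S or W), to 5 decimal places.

Point 1:
  φ: 53 + 44.387/60 = 53.739783
  S ⇒ negate
  Lon: 19.9332′ = 0.332220°; total 63.332220
  W ⇒ negate
Point 2:
  Lat: 56° + 9/60 + 41.56/3600 = 56 + 0.150000 + 0.011544 = 56.161544
  S → negative
  Lon: 44′ + 37.2″ = 44.62000′; 18 + 44.62000/60 = 18.743667
  E → positive
Point 3:
  φ: split at 2 digits → 58° and 29.79474′; 58 + 29.79474/60 = 58.496579
  S ⇒ negate
  λ: degrees = first 3 digits = 164, minutes = 48.0501; 164 + 48.0501/60 = 164.800835
  hemisphere W, so the sign is −
Point 4:
  φ: split at 2 digits → 65° and 32.43758′; 65 + 32.43758/60 = 65.540626
  N → positive
  Longitude: split at 3 digits → 119° and 23.42454′; 119 + 23.42454/60 = 119.390409
  E → positive

1. -53.73978, -63.33222
2. -56.16154, 18.74367
3. -58.49658, -164.80084
4. 65.54063, 119.39041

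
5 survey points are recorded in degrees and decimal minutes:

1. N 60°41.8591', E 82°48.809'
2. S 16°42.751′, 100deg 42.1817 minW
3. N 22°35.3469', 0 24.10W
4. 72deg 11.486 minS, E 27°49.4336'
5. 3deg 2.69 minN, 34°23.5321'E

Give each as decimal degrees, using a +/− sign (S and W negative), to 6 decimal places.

Point 1:
  φ: 41.8591′ = 0.697652°; total 60.6976517
  N → positive
  Longitude: 82 + 48.809/60 = 82.8134833
  E ⇒ keep positive
Point 2:
  φ: 42.751′ = 0.712517°; total 16.7125167
  S → negative
  λ: 42.1817′ = 0.703028°; total 100.7030283
  hemisphere W, so the sign is −
Point 3:
  φ: 22 + 35.3469/60 = 22.5891150
  N → positive
  Lon: 24.1′ = 0.401667°; total 0.4016667
  W → negative
Point 4:
  φ: 11.486′ = 0.191433°; total 72.1914333
  S ⇒ negate
  λ: 27 + 49.4336/60 = 27.8238933
  E → positive
Point 5:
  Lat: 3 + 2.69/60 = 3.0448333
  N ⇒ keep positive
  λ: 23.5321′ = 0.392202°; total 34.3922017
  E ⇒ keep positive

1. 60.697652, 82.813483
2. -16.712517, -100.703028
3. 22.589115, -0.401667
4. -72.191433, 27.823893
5. 3.044833, 34.392202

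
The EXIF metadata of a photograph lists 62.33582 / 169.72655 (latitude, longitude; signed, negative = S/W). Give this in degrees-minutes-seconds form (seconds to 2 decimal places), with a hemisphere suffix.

Latitude: 0.335820 × 60 = 20.14920′ → 20′, remainder × 60 = 8.9520″
Lon: 0.726550° → 43.59300′; 0.59300 × 60 = 35.5800″

62°20′8.95″ N, 169°43′35.58″ E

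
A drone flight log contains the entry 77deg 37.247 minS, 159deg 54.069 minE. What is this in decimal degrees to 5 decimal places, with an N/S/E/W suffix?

Latitude: 37.247′ = 0.620783°; total 77.620783
Longitude: 159 + 54.069/60 = 159.901150

77.62078° S, 159.90115° E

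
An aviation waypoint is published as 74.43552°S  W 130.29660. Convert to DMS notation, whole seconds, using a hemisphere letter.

φ: whole degrees 74; 26.13120′ → 26′ and 7.87″
Longitude: whole degrees 130; 17.79600′ → 17′ and 47.76″

74°26′8″ S, 130°17′48″ W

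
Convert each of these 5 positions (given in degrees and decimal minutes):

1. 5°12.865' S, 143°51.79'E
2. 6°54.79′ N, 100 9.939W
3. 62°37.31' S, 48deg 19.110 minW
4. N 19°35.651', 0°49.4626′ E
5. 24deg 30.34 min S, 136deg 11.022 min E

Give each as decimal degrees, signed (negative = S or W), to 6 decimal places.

1. -5.214417, 143.863167
2. 6.913167, -100.165650
3. -62.621833, -48.318500
4. 19.594183, 0.824377
5. -24.505667, 136.183700

Point 1:
  Latitude: 5 + 12.865/60 = 5.2144167
  S → negative
  Longitude: 143 + 51.79/60 = 143.8631667
  E → positive
Point 2:
  Latitude: 6 + 54.79/60 = 6.9131667
  N ⇒ keep positive
  Lon: 100 + 9.939/60 = 100.1656500
  W ⇒ negate
Point 3:
  Lat: 62 + 37.31/60 = 62.6218333
  S → negative
  Lon: 48 + 19.11/60 = 48.3185000
  W ⇒ negate
Point 4:
  Lat: 35.651′ = 0.594183°; total 19.5941833
  N → positive
  Longitude: 0 + 49.4626/60 = 0.8243767
  E ⇒ keep positive
Point 5:
  Latitude: 30.34′ = 0.505667°; total 24.5056667
  hemisphere S, so the sign is −
  Longitude: 136 + 11.022/60 = 136.1837000
  E ⇒ keep positive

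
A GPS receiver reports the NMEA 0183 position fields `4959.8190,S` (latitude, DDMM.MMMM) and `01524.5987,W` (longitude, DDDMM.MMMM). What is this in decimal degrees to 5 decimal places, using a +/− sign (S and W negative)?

Lat: split at 2 digits → 49° and 59.819′; 49 + 59.819/60 = 49.996983
hemisphere S, so the sign is −
λ: split at 3 digits → 015° and 24.5987′; 15 + 24.5987/60 = 15.409978
W → negative

-49.99698, -15.40998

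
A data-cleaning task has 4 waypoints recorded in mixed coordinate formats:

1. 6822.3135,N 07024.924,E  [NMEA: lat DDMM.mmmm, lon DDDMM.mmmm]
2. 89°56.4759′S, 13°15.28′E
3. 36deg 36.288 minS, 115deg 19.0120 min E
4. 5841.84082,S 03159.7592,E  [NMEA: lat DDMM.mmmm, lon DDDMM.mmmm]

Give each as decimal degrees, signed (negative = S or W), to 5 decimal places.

Point 1:
  Latitude: split at 2 digits → 68° and 22.3135′; 68 + 22.3135/60 = 68.371892
  N → positive
  Lon: split at 3 digits → 070° and 24.924′; 70 + 24.924/60 = 70.415400
  E ⇒ keep positive
Point 2:
  Lat: 56.4759′ = 0.941265°; total 89.941265
  S → negative
  λ: 13 + 15.28/60 = 13.254667
  E ⇒ keep positive
Point 3:
  Latitude: 36 + 36.288/60 = 36.604800
  S → negative
  Longitude: 19.012′ = 0.316867°; total 115.316867
  E ⇒ keep positive
Point 4:
  Latitude: degrees = first 2 digits = 58, minutes = 41.84082; 58 + 41.84082/60 = 58.697347
  S ⇒ negate
  λ: degrees = first 3 digits = 31, minutes = 59.7592; 31 + 59.7592/60 = 31.995987
  E ⇒ keep positive

1. 68.37189, 70.41540
2. -89.94127, 13.25467
3. -36.60480, 115.31687
4. -58.69735, 31.99599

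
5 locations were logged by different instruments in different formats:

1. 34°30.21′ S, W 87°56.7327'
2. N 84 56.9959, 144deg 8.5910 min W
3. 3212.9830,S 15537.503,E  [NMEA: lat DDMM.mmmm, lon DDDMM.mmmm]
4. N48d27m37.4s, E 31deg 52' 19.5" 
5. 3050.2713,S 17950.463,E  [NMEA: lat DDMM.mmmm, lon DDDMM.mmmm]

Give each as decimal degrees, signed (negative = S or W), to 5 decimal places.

Point 1:
  Lat: 34 + 30.21/60 = 34.503500
  hemisphere S, so the sign is −
  Longitude: 56.7327′ = 0.945545°; total 87.945545
  W → negative
Point 2:
  Latitude: 84 + 56.9959/60 = 84.949932
  N → positive
  Lon: 144 + 8.591/60 = 144.143183
  W ⇒ negate
Point 3:
  Latitude: split at 2 digits → 32° and 12.983′; 32 + 12.983/60 = 32.216383
  S → negative
  Longitude: split at 3 digits → 155° and 37.503′; 155 + 37.503/60 = 155.625050
  E ⇒ keep positive
Point 4:
  Lat: 48 + 27/60 + 37.4/3600 = 48.460389
  N → positive
  Lon: 52′ + 19.5″ = 52.32500′; 31 + 52.32500/60 = 31.872083
  E → positive
Point 5:
  φ: degrees = first 2 digits = 30, minutes = 50.2713; 30 + 50.2713/60 = 30.837855
  S → negative
  Lon: split at 3 digits → 179° and 50.463′; 179 + 50.463/60 = 179.841050
  E ⇒ keep positive

1. -34.50350, -87.94555
2. 84.94993, -144.14318
3. -32.21638, 155.62505
4. 48.46039, 31.87208
5. -30.83786, 179.84105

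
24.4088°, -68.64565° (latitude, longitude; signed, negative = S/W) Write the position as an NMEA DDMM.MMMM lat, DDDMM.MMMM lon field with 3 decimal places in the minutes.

φ: 24° + 0.408800 × 60 = 24° 24.52800′
Longitude is negative → W; |value| = 68.645650
λ: fractional part 0.645650 → 38.73900 minutes

2424.528,N / 06838.739,W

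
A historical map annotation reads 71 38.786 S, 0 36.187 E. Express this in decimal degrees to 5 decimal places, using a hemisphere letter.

71.64643° S, 0.60312° E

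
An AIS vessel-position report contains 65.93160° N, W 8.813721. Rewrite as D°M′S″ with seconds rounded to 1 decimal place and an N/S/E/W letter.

65°55′53.8″ N, 8°48′49.4″ W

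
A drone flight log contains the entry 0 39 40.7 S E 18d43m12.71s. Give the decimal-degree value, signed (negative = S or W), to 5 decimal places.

-0.66131, 18.72020

Latitude: 0° + 39/60 + 40.7/3600 = 0 + 0.650000 + 0.011306 = 0.661306
hemisphere S, so the sign is −
λ: 43′ + 12.71″ = 43.21183′; 18 + 43.21183/60 = 18.720197
E → positive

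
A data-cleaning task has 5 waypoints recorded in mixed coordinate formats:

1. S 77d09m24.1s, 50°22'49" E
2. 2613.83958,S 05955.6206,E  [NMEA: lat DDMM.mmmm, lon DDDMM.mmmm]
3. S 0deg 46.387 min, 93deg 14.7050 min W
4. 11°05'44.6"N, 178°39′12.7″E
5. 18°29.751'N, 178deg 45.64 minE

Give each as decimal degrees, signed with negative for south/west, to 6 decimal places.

1. -77.156694, 50.380278
2. -26.230660, 59.927010
3. -0.773117, -93.245083
4. 11.095722, 178.653528
5. 18.495850, 178.760667

Point 1:
  Latitude: 77 + 9/60 + 24.1/3600 = 77.1566944
  hemisphere S, so the sign is −
  Lon: 50° + 22/60 + 49/3600 = 50 + 0.366667 + 0.013611 = 50.3802778
  E → positive
Point 2:
  Lat: split at 2 digits → 26° and 13.83958′; 26 + 13.83958/60 = 26.2306597
  S ⇒ negate
  Longitude: degrees = first 3 digits = 59, minutes = 55.6206; 59 + 55.6206/60 = 59.9270100
  E ⇒ keep positive
Point 3:
  φ: 46.387′ = 0.773117°; total 0.7731167
  hemisphere S, so the sign is −
  Lon: 93 + 14.705/60 = 93.2450833
  hemisphere W, so the sign is −
Point 4:
  Latitude: 11° + 5/60 + 44.6/3600 = 11 + 0.083333 + 0.012389 = 11.0957222
  N → positive
  Longitude: 178 + 39/60 + 12.7/3600 = 178.6535278
  E ⇒ keep positive
Point 5:
  Latitude: 18 + 29.751/60 = 18.4958500
  N ⇒ keep positive
  Lon: 178 + 45.64/60 = 178.7606667
  E ⇒ keep positive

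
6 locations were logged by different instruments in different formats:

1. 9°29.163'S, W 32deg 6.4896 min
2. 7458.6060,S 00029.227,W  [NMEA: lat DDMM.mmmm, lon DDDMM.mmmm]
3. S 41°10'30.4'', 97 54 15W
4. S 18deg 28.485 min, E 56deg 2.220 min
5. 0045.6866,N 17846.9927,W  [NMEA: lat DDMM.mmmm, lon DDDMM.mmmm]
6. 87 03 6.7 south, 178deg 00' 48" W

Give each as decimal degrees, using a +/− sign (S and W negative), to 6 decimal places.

Point 1:
  φ: 29.163′ = 0.486050°; total 9.4860500
  S ⇒ negate
  λ: 6.4896′ = 0.108160°; total 32.1081600
  hemisphere W, so the sign is −
Point 2:
  Latitude: split at 2 digits → 74° and 58.606′; 74 + 58.606/60 = 74.9767667
  S → negative
  Lon: degrees = first 3 digits = 0, minutes = 29.227; 0 + 29.227/60 = 0.4871167
  W ⇒ negate
Point 3:
  Lat: 41 + 10/60 + 30.4/3600 = 41.1751111
  S ⇒ negate
  Lon: 97 + 54/60 + 15/3600 = 97.9041667
  W ⇒ negate
Point 4:
  Latitude: 18 + 28.485/60 = 18.4747500
  hemisphere S, so the sign is −
  Lon: 2.22′ = 0.037000°; total 56.0370000
  E → positive
Point 5:
  Latitude: degrees = first 2 digits = 0, minutes = 45.6866; 0 + 45.6866/60 = 0.7614433
  N ⇒ keep positive
  Lon: degrees = first 3 digits = 178, minutes = 46.9927; 178 + 46.9927/60 = 178.7832117
  W ⇒ negate
Point 6:
  Lat: 87° + 3/60 + 6.7/3600 = 87 + 0.050000 + 0.001861 = 87.0518611
  hemisphere S, so the sign is −
  Lon: 178° + 0/60 + 48/3600 = 178 + 0.000000 + 0.013333 = 178.0133333
  W ⇒ negate

1. -9.486050, -32.108160
2. -74.976767, -0.487117
3. -41.175111, -97.904167
4. -18.474750, 56.037000
5. 0.761443, -178.783212
6. -87.051861, -178.013333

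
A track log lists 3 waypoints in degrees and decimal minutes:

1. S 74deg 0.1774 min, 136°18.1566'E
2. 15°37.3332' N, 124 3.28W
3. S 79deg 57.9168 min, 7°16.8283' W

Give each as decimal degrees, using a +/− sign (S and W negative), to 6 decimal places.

1. -74.002957, 136.302610
2. 15.622220, -124.054667
3. -79.965280, -7.280472

Point 1:
  φ: 0.1774′ = 0.002957°; total 74.0029567
  S → negative
  Lon: 136 + 18.1566/60 = 136.3026100
  E → positive
Point 2:
  Latitude: 37.3332′ = 0.622220°; total 15.6222200
  N → positive
  λ: 124 + 3.28/60 = 124.0546667
  W → negative
Point 3:
  Lat: 57.9168′ = 0.965280°; total 79.9652800
  S → negative
  λ: 16.8283′ = 0.280472°; total 7.2804717
  W ⇒ negate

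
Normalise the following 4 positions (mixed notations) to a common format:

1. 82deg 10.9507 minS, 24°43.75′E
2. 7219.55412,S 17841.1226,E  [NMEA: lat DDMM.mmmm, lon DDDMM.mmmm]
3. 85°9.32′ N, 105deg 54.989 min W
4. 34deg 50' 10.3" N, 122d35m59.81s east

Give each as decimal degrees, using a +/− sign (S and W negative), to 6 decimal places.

1. -82.182512, 24.729167
2. -72.325902, 178.685377
3. 85.155333, -105.916483
4. 34.836194, 122.599947

Point 1:
  φ: 10.9507′ = 0.182512°; total 82.1825117
  S → negative
  Lon: 24 + 43.75/60 = 24.7291667
  E → positive
Point 2:
  Lat: split at 2 digits → 72° and 19.55412′; 72 + 19.55412/60 = 72.3259020
  hemisphere S, so the sign is −
  λ: split at 3 digits → 178° and 41.1226′; 178 + 41.1226/60 = 178.6853767
  E ⇒ keep positive
Point 3:
  Lat: 85 + 9.32/60 = 85.1553333
  N ⇒ keep positive
  λ: 105 + 54.989/60 = 105.9164833
  W ⇒ negate
Point 4:
  Latitude: 50′ + 10.3″ = 50.17167′; 34 + 50.17167/60 = 34.8361944
  N → positive
  Longitude: 35′ + 59.81″ = 35.99683′; 122 + 35.99683/60 = 122.5999472
  E ⇒ keep positive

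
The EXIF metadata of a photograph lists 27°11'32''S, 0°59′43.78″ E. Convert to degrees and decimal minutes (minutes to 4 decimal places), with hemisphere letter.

Latitude: 11 + 32/60 = 11.533333′
Longitude: 59 + 43.78/60 = 59.729667′

27° 11.5333′ S, 0° 59.7297′ E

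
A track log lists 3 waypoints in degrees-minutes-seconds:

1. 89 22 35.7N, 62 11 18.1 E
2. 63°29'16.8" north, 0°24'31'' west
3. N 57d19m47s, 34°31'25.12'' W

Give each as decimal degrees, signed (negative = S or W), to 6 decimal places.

Point 1:
  Lat: 89 + 22/60 + 35.7/3600 = 89.3765833
  N → positive
  Lon: 11′ + 18.1″ = 11.30167′; 62 + 11.30167/60 = 62.1883611
  E ⇒ keep positive
Point 2:
  Lat: 63 + 29/60 + 16.8/3600 = 63.4880000
  N → positive
  Longitude: 0° + 24/60 + 31/3600 = 0 + 0.400000 + 0.008611 = 0.4086111
  W ⇒ negate
Point 3:
  Lat: 57 + 19/60 + 47/3600 = 57.3297222
  N ⇒ keep positive
  λ: 34 + 31/60 + 25.12/3600 = 34.5236444
  W → negative

1. 89.376583, 62.188361
2. 63.488000, -0.408611
3. 57.329722, -34.523644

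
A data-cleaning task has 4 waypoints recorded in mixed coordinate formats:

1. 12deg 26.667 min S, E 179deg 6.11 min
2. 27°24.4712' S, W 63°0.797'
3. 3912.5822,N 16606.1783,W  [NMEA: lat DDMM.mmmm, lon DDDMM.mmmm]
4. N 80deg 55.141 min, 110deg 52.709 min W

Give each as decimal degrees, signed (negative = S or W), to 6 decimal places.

1. -12.444450, 179.101833
2. -27.407853, -63.013283
3. 39.209703, -166.102972
4. 80.919017, -110.878483

Point 1:
  φ: 26.667′ = 0.444450°; total 12.4444500
  S ⇒ negate
  Longitude: 6.11′ = 0.101833°; total 179.1018333
  E → positive
Point 2:
  Lat: 24.4712′ = 0.407853°; total 27.4078533
  hemisphere S, so the sign is −
  λ: 63 + 0.797/60 = 63.0132833
  W ⇒ negate
Point 3:
  φ: degrees = first 2 digits = 39, minutes = 12.5822; 39 + 12.5822/60 = 39.2097033
  N ⇒ keep positive
  Longitude: split at 3 digits → 166° and 6.1783′; 166 + 6.1783/60 = 166.1029717
  W → negative
Point 4:
  φ: 80 + 55.141/60 = 80.9190167
  N ⇒ keep positive
  Lon: 52.709′ = 0.878483°; total 110.8784833
  W ⇒ negate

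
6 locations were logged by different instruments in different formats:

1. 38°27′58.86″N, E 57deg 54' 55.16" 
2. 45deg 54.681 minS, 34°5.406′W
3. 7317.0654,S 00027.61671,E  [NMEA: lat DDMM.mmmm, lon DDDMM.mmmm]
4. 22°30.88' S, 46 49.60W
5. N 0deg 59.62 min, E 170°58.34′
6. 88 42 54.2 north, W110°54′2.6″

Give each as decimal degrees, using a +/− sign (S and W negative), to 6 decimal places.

Point 1:
  φ: 27′ + 58.86″ = 27.98100′; 38 + 27.98100/60 = 38.4663500
  N ⇒ keep positive
  Lon: 54′ + 55.16″ = 54.91933′; 57 + 54.91933/60 = 57.9153222
  E → positive
Point 2:
  Latitude: 54.681′ = 0.911350°; total 45.9113500
  S → negative
  λ: 34 + 5.406/60 = 34.0901000
  hemisphere W, so the sign is −
Point 3:
  Latitude: split at 2 digits → 73° and 17.0654′; 73 + 17.0654/60 = 73.2844233
  S → negative
  Lon: split at 3 digits → 000° and 27.61671′; 0 + 27.61671/60 = 0.4602785
  E → positive
Point 4:
  φ: 22 + 30.88/60 = 22.5146667
  hemisphere S, so the sign is −
  Longitude: 49.6′ = 0.826667°; total 46.8266667
  W ⇒ negate
Point 5:
  φ: 59.62′ = 0.993667°; total 0.9936667
  N ⇒ keep positive
  Longitude: 170 + 58.34/60 = 170.9723333
  E → positive
Point 6:
  φ: 88° + 42/60 + 54.2/3600 = 88 + 0.700000 + 0.015056 = 88.7150556
  N ⇒ keep positive
  Longitude: 110 + 54/60 + 2.6/3600 = 110.9007222
  W → negative

1. 38.466350, 57.915322
2. -45.911350, -34.090100
3. -73.284423, 0.460279
4. -22.514667, -46.826667
5. 0.993667, 170.972333
6. 88.715056, -110.900722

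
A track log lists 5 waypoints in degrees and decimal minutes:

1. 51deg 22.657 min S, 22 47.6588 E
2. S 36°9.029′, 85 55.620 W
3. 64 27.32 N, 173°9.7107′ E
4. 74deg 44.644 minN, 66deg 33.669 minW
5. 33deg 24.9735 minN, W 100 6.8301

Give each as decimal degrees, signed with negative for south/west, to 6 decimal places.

Point 1:
  Latitude: 51 + 22.657/60 = 51.3776167
  S ⇒ negate
  Longitude: 22 + 47.6588/60 = 22.7943133
  E → positive
Point 2:
  Latitude: 36 + 9.029/60 = 36.1504833
  S → negative
  Lon: 85 + 55.62/60 = 85.9270000
  W ⇒ negate
Point 3:
  Lat: 27.32′ = 0.455333°; total 64.4553333
  N → positive
  λ: 173 + 9.7107/60 = 173.1618450
  E → positive
Point 4:
  Latitude: 44.644′ = 0.744067°; total 74.7440667
  N → positive
  Longitude: 33.669′ = 0.561150°; total 66.5611500
  W ⇒ negate
Point 5:
  Lat: 24.9735′ = 0.416225°; total 33.4162250
  N ⇒ keep positive
  Lon: 6.8301′ = 0.113835°; total 100.1138350
  W ⇒ negate

1. -51.377617, 22.794313
2. -36.150483, -85.927000
3. 64.455333, 173.161845
4. 74.744067, -66.561150
5. 33.416225, -100.113835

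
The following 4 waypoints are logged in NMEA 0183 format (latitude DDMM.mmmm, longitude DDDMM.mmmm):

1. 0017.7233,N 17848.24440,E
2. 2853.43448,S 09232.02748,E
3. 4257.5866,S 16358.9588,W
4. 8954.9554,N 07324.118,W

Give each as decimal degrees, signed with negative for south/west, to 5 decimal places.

1. 0.29539, 178.80407
2. -28.89057, 92.53379
3. -42.95978, -163.98265
4. 89.91592, -73.40197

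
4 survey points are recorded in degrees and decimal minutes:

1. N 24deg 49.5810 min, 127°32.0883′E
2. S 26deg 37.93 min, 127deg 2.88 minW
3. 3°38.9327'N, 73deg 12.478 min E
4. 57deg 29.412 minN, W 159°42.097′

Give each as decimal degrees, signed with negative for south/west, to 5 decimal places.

1. 24.82635, 127.53481
2. -26.63217, -127.04800
3. 3.64888, 73.20797
4. 57.49020, -159.70162

Point 1:
  φ: 49.581′ = 0.826350°; total 24.826350
  N → positive
  Lon: 32.0883′ = 0.534805°; total 127.534805
  E ⇒ keep positive
Point 2:
  φ: 26 + 37.93/60 = 26.632167
  S → negative
  Longitude: 127 + 2.88/60 = 127.048000
  W ⇒ negate
Point 3:
  Lat: 38.9327′ = 0.648878°; total 3.648878
  N → positive
  Longitude: 73 + 12.478/60 = 73.207967
  E ⇒ keep positive
Point 4:
  Latitude: 57 + 29.412/60 = 57.490200
  N → positive
  Lon: 159 + 42.097/60 = 159.701617
  W → negative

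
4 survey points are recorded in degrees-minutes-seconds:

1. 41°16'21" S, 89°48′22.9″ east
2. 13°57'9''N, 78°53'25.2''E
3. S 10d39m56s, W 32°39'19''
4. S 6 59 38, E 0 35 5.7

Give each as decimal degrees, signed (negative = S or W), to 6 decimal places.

Point 1:
  Latitude: 16′ + 21″ = 16.35000′; 41 + 16.35000/60 = 41.2725000
  hemisphere S, so the sign is −
  Longitude: 89 + 48/60 + 22.9/3600 = 89.8063611
  E ⇒ keep positive
Point 2:
  Lat: 13° + 57/60 + 9/3600 = 13 + 0.950000 + 0.002500 = 13.9525000
  N ⇒ keep positive
  Lon: 78 + 53/60 + 25.2/3600 = 78.8903333
  E → positive
Point 3:
  Lat: 10 + 39/60 + 56/3600 = 10.6655556
  S → negative
  Lon: 39′ + 19″ = 39.31667′; 32 + 39.31667/60 = 32.6552778
  W ⇒ negate
Point 4:
  φ: 59′ + 38″ = 59.63333′; 6 + 59.63333/60 = 6.9938889
  hemisphere S, so the sign is −
  Lon: 0° + 35/60 + 5.7/3600 = 0 + 0.583333 + 0.001583 = 0.5849167
  E ⇒ keep positive

1. -41.272500, 89.806361
2. 13.952500, 78.890333
3. -10.665556, -32.655278
4. -6.993889, 0.584917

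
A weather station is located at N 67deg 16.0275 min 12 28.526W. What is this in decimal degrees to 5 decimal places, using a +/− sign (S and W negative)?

Lat: 67 + 16.0275/60 = 67.267125
N → positive
λ: 28.526′ = 0.475433°; total 12.475433
hemisphere W, so the sign is −

67.26713, -12.47543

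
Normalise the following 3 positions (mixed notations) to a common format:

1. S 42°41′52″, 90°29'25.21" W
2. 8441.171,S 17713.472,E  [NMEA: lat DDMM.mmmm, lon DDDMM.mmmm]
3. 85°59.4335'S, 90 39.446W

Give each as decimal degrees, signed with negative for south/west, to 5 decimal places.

1. -42.69778, -90.49034
2. -84.68618, 177.22453
3. -85.99056, -90.65743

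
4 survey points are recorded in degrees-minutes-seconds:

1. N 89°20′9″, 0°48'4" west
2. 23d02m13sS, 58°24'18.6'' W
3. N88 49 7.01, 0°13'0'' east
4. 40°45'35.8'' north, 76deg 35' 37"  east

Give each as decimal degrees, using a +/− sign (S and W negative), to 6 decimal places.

1. 89.335833, -0.801111
2. -23.036944, -58.405167
3. 88.818614, 0.216667
4. 40.759944, 76.593611

Point 1:
  Lat: 20′ + 9″ = 20.15000′; 89 + 20.15000/60 = 89.3358333
  N ⇒ keep positive
  λ: 48′ + 4″ = 48.06667′; 0 + 48.06667/60 = 0.8011111
  hemisphere W, so the sign is −
Point 2:
  φ: 2′ + 13″ = 2.21667′; 23 + 2.21667/60 = 23.0369444
  S ⇒ negate
  Longitude: 58° + 24/60 + 18.6/3600 = 58 + 0.400000 + 0.005167 = 58.4051667
  hemisphere W, so the sign is −
Point 3:
  Latitude: 88° + 49/60 + 7.01/3600 = 88 + 0.816667 + 0.001947 = 88.8186139
  N → positive
  Longitude: 0° + 13/60 + 0/3600 = 0 + 0.216667 + 0.000000 = 0.2166667
  E ⇒ keep positive
Point 4:
  Lat: 45′ + 35.8″ = 45.59667′; 40 + 45.59667/60 = 40.7599444
  N ⇒ keep positive
  λ: 76° + 35/60 + 37/3600 = 76 + 0.583333 + 0.010278 = 76.5936111
  E → positive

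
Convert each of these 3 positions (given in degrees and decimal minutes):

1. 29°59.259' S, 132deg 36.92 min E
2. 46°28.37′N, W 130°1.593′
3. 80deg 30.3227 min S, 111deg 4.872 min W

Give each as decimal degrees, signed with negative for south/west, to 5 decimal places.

Point 1:
  Latitude: 29 + 59.259/60 = 29.987650
  S ⇒ negate
  Lon: 132 + 36.92/60 = 132.615333
  E ⇒ keep positive
Point 2:
  Latitude: 28.37′ = 0.472833°; total 46.472833
  N → positive
  Longitude: 130 + 1.593/60 = 130.026550
  W → negative
Point 3:
  Latitude: 30.3227′ = 0.505378°; total 80.505378
  S ⇒ negate
  Lon: 111 + 4.872/60 = 111.081200
  W ⇒ negate

1. -29.98765, 132.61533
2. 46.47283, -130.02655
3. -80.50538, -111.08120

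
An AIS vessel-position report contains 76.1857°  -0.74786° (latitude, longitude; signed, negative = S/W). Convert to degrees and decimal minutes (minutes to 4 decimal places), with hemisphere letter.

76° 11.1420′ N, 0° 44.8716′ W

Latitude: minutes = (76.185700 − 76) × 60 = 11.142000
Longitude is negative → W; |value| = 0.747860
λ: minutes = (0.747860 − 0) × 60 = 44.871600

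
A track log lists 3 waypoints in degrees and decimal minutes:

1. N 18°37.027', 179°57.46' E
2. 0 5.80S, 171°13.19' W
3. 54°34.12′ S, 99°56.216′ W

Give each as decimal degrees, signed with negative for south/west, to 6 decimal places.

1. 18.617117, 179.957667
2. -0.096667, -171.219833
3. -54.568667, -99.936933

Point 1:
  Latitude: 18 + 37.027/60 = 18.6171167
  N ⇒ keep positive
  Lon: 57.46′ = 0.957667°; total 179.9576667
  E ⇒ keep positive
Point 2:
  Lat: 0 + 5.8/60 = 0.0966667
  hemisphere S, so the sign is −
  Longitude: 171 + 13.19/60 = 171.2198333
  W → negative
Point 3:
  Lat: 54 + 34.12/60 = 54.5686667
  S → negative
  Lon: 99 + 56.216/60 = 99.9369333
  W ⇒ negate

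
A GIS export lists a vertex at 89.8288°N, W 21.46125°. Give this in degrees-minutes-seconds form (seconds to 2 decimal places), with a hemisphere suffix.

89°49′43.68″ N, 21°27′40.50″ W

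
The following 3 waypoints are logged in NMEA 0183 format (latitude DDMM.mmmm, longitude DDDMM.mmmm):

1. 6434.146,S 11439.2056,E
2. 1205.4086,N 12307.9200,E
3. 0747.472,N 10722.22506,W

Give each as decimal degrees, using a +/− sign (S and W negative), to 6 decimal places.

Point 1:
  Latitude: degrees = first 2 digits = 64, minutes = 34.146; 64 + 34.146/60 = 64.5691000
  hemisphere S, so the sign is −
  Longitude: degrees = first 3 digits = 114, minutes = 39.2056; 114 + 39.2056/60 = 114.6534267
  E → positive
Point 2:
  Lat: degrees = first 2 digits = 12, minutes = 5.4086; 12 + 5.4086/60 = 12.0901433
  N → positive
  Lon: degrees = first 3 digits = 123, minutes = 7.92; 123 + 7.92/60 = 123.1320000
  E → positive
Point 3:
  φ: split at 2 digits → 07° and 47.472′; 7 + 47.472/60 = 7.7912000
  N → positive
  Longitude: degrees = first 3 digits = 107, minutes = 22.22506; 107 + 22.22506/60 = 107.3704177
  W → negative

1. -64.569100, 114.653427
2. 12.090143, 123.132000
3. 7.791200, -107.370418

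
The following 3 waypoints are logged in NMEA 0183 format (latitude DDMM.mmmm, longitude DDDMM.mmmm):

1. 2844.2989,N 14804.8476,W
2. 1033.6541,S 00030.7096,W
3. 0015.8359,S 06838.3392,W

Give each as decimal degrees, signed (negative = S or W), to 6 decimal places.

1. 28.738315, -148.080793
2. -10.560902, -0.511827
3. -0.263932, -68.638987

Point 1:
  Lat: split at 2 digits → 28° and 44.2989′; 28 + 44.2989/60 = 28.7383150
  N → positive
  Longitude: split at 3 digits → 148° and 4.8476′; 148 + 4.8476/60 = 148.0807933
  W → negative
Point 2:
  Lat: degrees = first 2 digits = 10, minutes = 33.6541; 10 + 33.6541/60 = 10.5609017
  S ⇒ negate
  Lon: split at 3 digits → 000° and 30.7096′; 0 + 30.7096/60 = 0.5118267
  hemisphere W, so the sign is −
Point 3:
  Latitude: degrees = first 2 digits = 0, minutes = 15.8359; 0 + 15.8359/60 = 0.2639317
  S → negative
  Longitude: split at 3 digits → 068° and 38.3392′; 68 + 38.3392/60 = 68.6389867
  W → negative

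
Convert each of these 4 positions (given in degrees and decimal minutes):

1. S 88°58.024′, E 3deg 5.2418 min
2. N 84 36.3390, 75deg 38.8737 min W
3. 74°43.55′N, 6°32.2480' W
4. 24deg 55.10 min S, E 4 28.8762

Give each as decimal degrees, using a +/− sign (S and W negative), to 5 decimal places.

1. -88.96707, 3.08736
2. 84.60565, -75.64790
3. 74.72583, -6.53747
4. -24.91833, 4.48127

Point 1:
  Latitude: 58.024′ = 0.967067°; total 88.967067
  hemisphere S, so the sign is −
  λ: 3 + 5.2418/60 = 3.087363
  E → positive
Point 2:
  Latitude: 84 + 36.339/60 = 84.605650
  N → positive
  Longitude: 38.8737′ = 0.647895°; total 75.647895
  hemisphere W, so the sign is −
Point 3:
  Latitude: 74 + 43.55/60 = 74.725833
  N ⇒ keep positive
  Lon: 32.248′ = 0.537467°; total 6.537467
  W → negative
Point 4:
  Lat: 24 + 55.1/60 = 24.918333
  S → negative
  λ: 4 + 28.8762/60 = 4.481270
  E → positive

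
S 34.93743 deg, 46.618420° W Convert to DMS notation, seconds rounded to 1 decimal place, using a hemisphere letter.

34°56′14.7″ S, 46°37′6.3″ W

φ: 0.937430 × 60 = 56.24580′ → 56′, remainder × 60 = 14.748″
λ: whole degrees 46; 37.10520′ → 37′ and 6.312″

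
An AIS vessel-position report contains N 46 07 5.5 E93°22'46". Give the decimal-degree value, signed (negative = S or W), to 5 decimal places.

46.11819, 93.37944

Lat: 46 + 7/60 + 5.5/3600 = 46.118194
N → positive
λ: 93 + 22/60 + 46/3600 = 93.379444
E → positive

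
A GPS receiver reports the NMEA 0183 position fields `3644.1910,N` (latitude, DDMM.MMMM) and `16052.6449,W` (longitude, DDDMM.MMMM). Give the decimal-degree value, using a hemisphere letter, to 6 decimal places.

36.736517° N, 160.877415° W

Lat: degrees = first 2 digits = 36, minutes = 44.191; 36 + 44.191/60 = 36.7365167
λ: split at 3 digits → 160° and 52.6449′; 160 + 52.6449/60 = 160.8774150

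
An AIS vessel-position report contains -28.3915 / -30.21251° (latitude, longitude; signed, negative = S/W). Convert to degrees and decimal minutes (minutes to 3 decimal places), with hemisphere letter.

28° 23.490′ S, 30° 12.751′ W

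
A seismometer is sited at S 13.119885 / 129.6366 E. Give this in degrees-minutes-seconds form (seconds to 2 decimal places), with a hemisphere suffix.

13°07′11.59″ S, 129°38′11.76″ E

Latitude: 0.119885 × 60 = 7.19310′ → 7′, remainder × 60 = 11.5860″
Longitude: 0.636600° → 38.19600′; 0.19600 × 60 = 11.7600″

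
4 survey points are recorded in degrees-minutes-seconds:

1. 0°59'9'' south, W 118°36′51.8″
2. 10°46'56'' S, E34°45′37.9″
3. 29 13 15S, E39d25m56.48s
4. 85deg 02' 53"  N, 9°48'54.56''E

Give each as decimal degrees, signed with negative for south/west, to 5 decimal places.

1. -0.98583, -118.61439
2. -10.78222, 34.76053
3. -29.22083, 39.43236
4. 85.04806, 9.81516

Point 1:
  φ: 59′ + 9″ = 59.15000′; 0 + 59.15000/60 = 0.985833
  hemisphere S, so the sign is −
  Lon: 118 + 36/60 + 51.8/3600 = 118.614389
  W ⇒ negate
Point 2:
  Lat: 46′ + 56″ = 46.93333′; 10 + 46.93333/60 = 10.782222
  S ⇒ negate
  Lon: 34 + 45/60 + 37.9/3600 = 34.760528
  E → positive
Point 3:
  Lat: 29 + 13/60 + 15/3600 = 29.220833
  hemisphere S, so the sign is −
  Longitude: 25′ + 56.48″ = 25.94133′; 39 + 25.94133/60 = 39.432356
  E ⇒ keep positive
Point 4:
  Latitude: 85 + 2/60 + 53/3600 = 85.048056
  N ⇒ keep positive
  Lon: 9 + 48/60 + 54.56/3600 = 9.815156
  E ⇒ keep positive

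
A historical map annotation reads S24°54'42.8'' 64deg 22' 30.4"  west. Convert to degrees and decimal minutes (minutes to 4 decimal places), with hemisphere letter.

φ: seconds/60 = 0.71333; minutes = 54 + 0.71333 = 54.713333
λ: seconds/60 = 0.50667; minutes = 22 + 0.50667 = 22.506667

24° 54.7133′ S, 64° 22.5067′ W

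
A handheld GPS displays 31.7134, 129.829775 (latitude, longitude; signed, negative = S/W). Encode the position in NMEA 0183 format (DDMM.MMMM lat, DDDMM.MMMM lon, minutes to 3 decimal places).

φ: fractional part 0.713400 → 42.80400 minutes
Lon: 129° + 0.829775 × 60 = 129° 49.78650′

3142.804,N / 12949.787,E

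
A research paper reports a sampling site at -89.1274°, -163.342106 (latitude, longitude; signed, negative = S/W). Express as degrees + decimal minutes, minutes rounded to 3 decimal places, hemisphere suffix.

Latitude is negative → S; |value| = 89.127400
Latitude: 89° + 0.127400 × 60 = 89° 7.64400′
Longitude is negative → W; |value| = 163.342106
Lon: minutes = (163.342106 − 163) × 60 = 20.52636

89° 7.644′ S, 163° 20.526′ W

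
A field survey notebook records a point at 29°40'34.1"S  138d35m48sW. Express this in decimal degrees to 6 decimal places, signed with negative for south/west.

-29.676139, -138.596667

φ: 29 + 40/60 + 34.1/3600 = 29.6761389
hemisphere S, so the sign is −
Lon: 138° + 35/60 + 48/3600 = 138 + 0.583333 + 0.013333 = 138.5966667
W ⇒ negate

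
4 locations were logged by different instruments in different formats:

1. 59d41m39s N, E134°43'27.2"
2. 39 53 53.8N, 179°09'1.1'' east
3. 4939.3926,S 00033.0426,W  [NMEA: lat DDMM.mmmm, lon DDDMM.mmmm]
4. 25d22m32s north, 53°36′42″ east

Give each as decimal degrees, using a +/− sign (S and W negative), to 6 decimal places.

1. 59.694167, 134.724222
2. 39.898278, 179.150306
3. -49.656543, -0.550710
4. 25.375556, 53.611667

Point 1:
  Lat: 41′ + 39″ = 41.65000′; 59 + 41.65000/60 = 59.6941667
  N → positive
  Longitude: 134° + 43/60 + 27.2/3600 = 134 + 0.716667 + 0.007556 = 134.7242222
  E ⇒ keep positive
Point 2:
  Lat: 39° + 53/60 + 53.8/3600 = 39 + 0.883333 + 0.014944 = 39.8982778
  N ⇒ keep positive
  λ: 9′ + 1.1″ = 9.01833′; 179 + 9.01833/60 = 179.1503056
  E ⇒ keep positive
Point 3:
  Lat: split at 2 digits → 49° and 39.3926′; 49 + 39.3926/60 = 49.6565433
  S ⇒ negate
  λ: degrees = first 3 digits = 0, minutes = 33.0426; 0 + 33.0426/60 = 0.5507100
  hemisphere W, so the sign is −
Point 4:
  Lat: 25° + 22/60 + 32/3600 = 25 + 0.366667 + 0.008889 = 25.3755556
  N ⇒ keep positive
  λ: 53 + 36/60 + 42/3600 = 53.6116667
  E ⇒ keep positive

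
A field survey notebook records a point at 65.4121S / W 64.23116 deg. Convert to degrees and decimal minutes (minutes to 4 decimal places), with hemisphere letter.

65° 24.7260′ S, 64° 13.8696′ W

Lat: fractional part 0.412100 → 24.726000 minutes
λ: fractional part 0.231160 → 13.869600 minutes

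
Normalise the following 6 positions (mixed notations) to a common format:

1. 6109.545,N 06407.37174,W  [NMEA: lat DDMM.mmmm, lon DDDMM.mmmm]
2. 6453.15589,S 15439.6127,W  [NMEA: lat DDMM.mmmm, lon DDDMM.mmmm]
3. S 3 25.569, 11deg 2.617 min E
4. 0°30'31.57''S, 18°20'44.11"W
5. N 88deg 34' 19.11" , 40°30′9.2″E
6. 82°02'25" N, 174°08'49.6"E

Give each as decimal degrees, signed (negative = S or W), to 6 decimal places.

1. 61.159083, -64.122862
2. -64.885932, -154.660212
3. -3.426150, 11.043617
4. -0.508769, -18.345586
5. 88.571975, 40.502556
6. 82.040278, 174.147111

Point 1:
  Latitude: split at 2 digits → 61° and 9.545′; 61 + 9.545/60 = 61.1590833
  N → positive
  Lon: degrees = first 3 digits = 64, minutes = 7.37174; 64 + 7.37174/60 = 64.1228623
  W ⇒ negate
Point 2:
  Latitude: degrees = first 2 digits = 64, minutes = 53.15589; 64 + 53.15589/60 = 64.8859315
  S ⇒ negate
  λ: degrees = first 3 digits = 154, minutes = 39.6127; 154 + 39.6127/60 = 154.6602117
  hemisphere W, so the sign is −
Point 3:
  Lat: 25.569′ = 0.426150°; total 3.4261500
  S → negative
  Lon: 11 + 2.617/60 = 11.0436167
  E → positive
Point 4:
  Lat: 30′ + 31.57″ = 30.52617′; 0 + 30.52617/60 = 0.5087694
  S ⇒ negate
  λ: 18 + 20/60 + 44.11/3600 = 18.3455861
  hemisphere W, so the sign is −
Point 5:
  φ: 88° + 34/60 + 19.11/3600 = 88 + 0.566667 + 0.005308 = 88.5719750
  N → positive
  Longitude: 30′ + 9.2″ = 30.15333′; 40 + 30.15333/60 = 40.5025556
  E → positive
Point 6:
  φ: 2′ + 25″ = 2.41667′; 82 + 2.41667/60 = 82.0402778
  N → positive
  Longitude: 174° + 8/60 + 49.6/3600 = 174 + 0.133333 + 0.013778 = 174.1471111
  E ⇒ keep positive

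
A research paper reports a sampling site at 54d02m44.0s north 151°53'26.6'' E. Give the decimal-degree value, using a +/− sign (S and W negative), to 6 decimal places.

54.045556, 151.890722

φ: 2′ + 44″ = 2.73333′; 54 + 2.73333/60 = 54.0455556
N → positive
λ: 151° + 53/60 + 26.6/3600 = 151 + 0.883333 + 0.007389 = 151.8907222
E ⇒ keep positive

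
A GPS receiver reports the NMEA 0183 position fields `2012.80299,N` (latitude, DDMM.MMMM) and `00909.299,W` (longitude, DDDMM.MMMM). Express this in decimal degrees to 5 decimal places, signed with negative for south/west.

20.21338, -9.15498

Latitude: split at 2 digits → 20° and 12.80299′; 20 + 12.80299/60 = 20.213383
N → positive
Longitude: split at 3 digits → 009° and 9.299′; 9 + 9.299/60 = 9.154983
W → negative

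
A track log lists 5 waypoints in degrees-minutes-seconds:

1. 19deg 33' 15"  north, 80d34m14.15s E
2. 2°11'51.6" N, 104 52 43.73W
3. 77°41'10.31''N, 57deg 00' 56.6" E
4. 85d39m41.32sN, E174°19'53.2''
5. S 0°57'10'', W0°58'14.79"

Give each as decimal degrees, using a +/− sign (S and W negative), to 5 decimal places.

1. 19.55417, 80.57060
2. 2.19767, -104.87881
3. 77.68620, 57.01572
4. 85.66148, 174.33144
5. -0.95278, -0.97078

Point 1:
  φ: 33′ + 15″ = 33.25000′; 19 + 33.25000/60 = 19.554167
  N → positive
  Lon: 80 + 34/60 + 14.15/3600 = 80.570597
  E ⇒ keep positive
Point 2:
  φ: 2° + 11/60 + 51.6/3600 = 2 + 0.183333 + 0.014333 = 2.197667
  N → positive
  λ: 52′ + 43.73″ = 52.72883′; 104 + 52.72883/60 = 104.878814
  W ⇒ negate
Point 3:
  Latitude: 77 + 41/60 + 10.31/3600 = 77.686197
  N → positive
  λ: 57 + 0/60 + 56.6/3600 = 57.015722
  E → positive
Point 4:
  Lat: 39′ + 41.32″ = 39.68867′; 85 + 39.68867/60 = 85.661478
  N → positive
  Lon: 174° + 19/60 + 53.2/3600 = 174 + 0.316667 + 0.014778 = 174.331444
  E ⇒ keep positive
Point 5:
  Latitude: 0° + 57/60 + 10/3600 = 0 + 0.950000 + 0.002778 = 0.952778
  S → negative
  Lon: 0 + 58/60 + 14.79/3600 = 0.970775
  W → negative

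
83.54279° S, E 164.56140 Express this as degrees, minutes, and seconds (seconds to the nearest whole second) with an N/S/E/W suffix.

83°32′34″ S, 164°33′41″ E

Latitude: 0.542790 × 60 = 32.56740′ → 32′, remainder × 60 = 34.04″
Lon: 0.561400° → 33.68400′; 0.68400 × 60 = 41.04″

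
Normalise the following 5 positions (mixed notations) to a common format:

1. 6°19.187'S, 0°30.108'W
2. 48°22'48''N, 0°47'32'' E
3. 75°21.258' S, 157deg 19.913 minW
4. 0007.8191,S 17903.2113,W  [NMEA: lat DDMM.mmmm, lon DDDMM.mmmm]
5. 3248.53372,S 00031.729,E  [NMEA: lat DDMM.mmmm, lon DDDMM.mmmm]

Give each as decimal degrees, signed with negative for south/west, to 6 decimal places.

Point 1:
  Lat: 19.187′ = 0.319783°; total 6.3197833
  S → negative
  Lon: 0 + 30.108/60 = 0.5018000
  hemisphere W, so the sign is −
Point 2:
  Lat: 22′ + 48″ = 22.80000′; 48 + 22.80000/60 = 48.3800000
  N ⇒ keep positive
  Longitude: 0° + 47/60 + 32/3600 = 0 + 0.783333 + 0.008889 = 0.7922222
  E → positive
Point 3:
  Lat: 21.258′ = 0.354300°; total 75.3543000
  hemisphere S, so the sign is −
  λ: 157 + 19.913/60 = 157.3318833
  W → negative
Point 4:
  Latitude: degrees = first 2 digits = 0, minutes = 7.8191; 0 + 7.8191/60 = 0.1303183
  hemisphere S, so the sign is −
  Lon: degrees = first 3 digits = 179, minutes = 3.2113; 179 + 3.2113/60 = 179.0535217
  hemisphere W, so the sign is −
Point 5:
  Lat: split at 2 digits → 32° and 48.53372′; 32 + 48.53372/60 = 32.8088953
  S → negative
  Longitude: degrees = first 3 digits = 0, minutes = 31.729; 0 + 31.729/60 = 0.5288167
  E ⇒ keep positive

1. -6.319783, -0.501800
2. 48.380000, 0.792222
3. -75.354300, -157.331883
4. -0.130318, -179.053522
5. -32.808895, 0.528817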